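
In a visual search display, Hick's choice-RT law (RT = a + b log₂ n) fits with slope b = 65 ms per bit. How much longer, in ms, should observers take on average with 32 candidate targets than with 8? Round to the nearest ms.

130 ms

ΔRT = (a + b log₂ n₂) − (a + b log₂ n₁) = b·(log₂ n₂ − log₂ n₁).
log₂(32) − log₂(8) = log₂(32/8) = log₂(4) = 2.
ΔRT = 65 × 2.0000 = 130.000 ms.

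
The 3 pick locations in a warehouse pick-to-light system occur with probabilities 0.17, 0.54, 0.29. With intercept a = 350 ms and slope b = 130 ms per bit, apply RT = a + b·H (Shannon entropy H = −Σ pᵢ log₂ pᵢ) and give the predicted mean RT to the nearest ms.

Entropy contributions −pᵢ log₂ pᵢ: 0.4346, 0.4800, 0.5179; sum H = 1.4325 bits.
RT = a + bH = 350 + 130·1.4325 = 536.23 ms.

536 ms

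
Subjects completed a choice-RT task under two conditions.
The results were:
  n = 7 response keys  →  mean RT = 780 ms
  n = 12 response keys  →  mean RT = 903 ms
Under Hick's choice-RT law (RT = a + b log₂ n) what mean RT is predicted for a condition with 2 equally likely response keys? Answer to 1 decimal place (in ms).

494.1 ms

RT is linear in log₂ n, so two points fix the line:
  b = (903 − 780) / (log₂ 12 − log₂ 7) = 123 / (3.5850 − 2.8074) = 158.177 ms/bit
  a = 780 − 158.177 × 2.8074 = 335.940 ms
Then RT(2) = 335.940 + 158.177 × log₂ 2 = 335.940 + 158.177 × 1 ≈ 494.117 ms.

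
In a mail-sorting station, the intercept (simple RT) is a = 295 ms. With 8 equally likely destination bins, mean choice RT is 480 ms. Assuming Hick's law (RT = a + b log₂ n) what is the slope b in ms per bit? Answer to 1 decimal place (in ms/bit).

b = (480 − 295) / log₂(8) = 185 / 3 = 61.667 ms/bit.

61.7 ms/bit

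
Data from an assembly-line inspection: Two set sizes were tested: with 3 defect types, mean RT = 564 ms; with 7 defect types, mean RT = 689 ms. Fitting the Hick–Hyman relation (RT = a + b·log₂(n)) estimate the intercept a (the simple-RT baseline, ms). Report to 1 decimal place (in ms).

b = (RT₂ − RT₁)/(log₂ n₂ − log₂ n₁) = (689 − 564)/(2.8074 − 1.5850) = 102.258 ms/bit.
Intercept: a = 564 − 102.258·log₂(3) = 401.924 ms.

401.9 ms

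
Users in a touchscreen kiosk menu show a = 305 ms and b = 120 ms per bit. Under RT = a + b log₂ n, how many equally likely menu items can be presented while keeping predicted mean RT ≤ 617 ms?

120·log₂ n ≤ 617 − 305 = 312, giving log₂ n ≤ 2.6000 and n ≤ 6.063. The largest whole number is 6.

6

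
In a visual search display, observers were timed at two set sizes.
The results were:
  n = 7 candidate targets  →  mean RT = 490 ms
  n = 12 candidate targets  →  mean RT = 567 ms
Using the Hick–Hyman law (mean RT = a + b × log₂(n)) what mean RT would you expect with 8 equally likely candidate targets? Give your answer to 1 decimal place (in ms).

509.1 ms

Fit slope and intercept:
  b = (567 − 490) / (log₂ 12 − log₂ 7) = 77 / (3.5850 − 2.8074) = 99.022 ms/bit
  a = 490 − 99.022 × 2.8074 = 212.011 ms
Then RT(8) = 212.011 + 99.022 × log₂ 8 = 212.011 + 99.022 × 3 ≈ 509.076 ms.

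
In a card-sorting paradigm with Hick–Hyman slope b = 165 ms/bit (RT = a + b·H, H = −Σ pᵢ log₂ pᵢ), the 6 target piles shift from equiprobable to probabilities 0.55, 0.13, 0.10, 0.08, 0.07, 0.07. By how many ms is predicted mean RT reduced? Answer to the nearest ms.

The RT saving is b·ΔH. Equiprobable H₀ = log₂(6) = 2.5850 bits; with the given probabilities H = 2.0178 bits.
b·(H₀ − H) = 165 × (2.5850 − 2.0178) = 93.58 ms.

94 ms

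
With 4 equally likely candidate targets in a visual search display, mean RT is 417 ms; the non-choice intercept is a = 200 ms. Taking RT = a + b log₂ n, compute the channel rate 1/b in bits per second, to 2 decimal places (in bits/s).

9.22 bits/s

Choice component = 417 − 200 = 217 ms over log₂(4) = 2 bits.
b = 217 / 2 = 108.500 ms/bit, so 1/b = 9.217 bits/s.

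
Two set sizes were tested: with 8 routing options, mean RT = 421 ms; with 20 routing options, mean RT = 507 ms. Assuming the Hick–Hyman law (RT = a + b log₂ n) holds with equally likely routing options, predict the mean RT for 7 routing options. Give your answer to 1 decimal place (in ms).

408.5 ms

RT is linear in log₂ n, so two points fix the line:
  b = (507 − 421) / (log₂ 20 − log₂ 8) = 86 / (4.3219 − 3) = 65.056 ms/bit
  a = 421 − 65.056 × 3 = 225.831 ms
Then RT(7) = 225.831 + 65.056 × log₂ 7 = 225.831 + 65.056 × 2.8074 ≈ 408.467 ms.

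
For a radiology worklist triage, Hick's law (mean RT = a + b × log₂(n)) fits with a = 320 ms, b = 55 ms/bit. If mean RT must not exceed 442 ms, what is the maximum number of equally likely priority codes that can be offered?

Set 320 + 55·log₂ n ≤ 442 → log₂ n ≤ (442 − 320)/55 = 2.2182.
So n ≤ 2^2.2182 = 4.653; the largest integer n is 4.

4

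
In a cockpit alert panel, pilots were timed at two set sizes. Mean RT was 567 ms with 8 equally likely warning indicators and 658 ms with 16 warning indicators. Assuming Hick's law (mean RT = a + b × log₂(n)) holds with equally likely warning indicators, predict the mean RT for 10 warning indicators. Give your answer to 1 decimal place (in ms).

RT is linear in log₂ n, so two points fix the line:
  b = (658 − 567) / (log₂ 16 − log₂ 8) = 91 / (4 − 3) = 91.000 ms/bit
  a = 567 − 91.000 × 3 = 294.000 ms
Then RT(10) = 294.000 + 91.000 × log₂ 10 = 294.000 + 91.000 × 3.3219 ≈ 596.295 ms.

596.3 ms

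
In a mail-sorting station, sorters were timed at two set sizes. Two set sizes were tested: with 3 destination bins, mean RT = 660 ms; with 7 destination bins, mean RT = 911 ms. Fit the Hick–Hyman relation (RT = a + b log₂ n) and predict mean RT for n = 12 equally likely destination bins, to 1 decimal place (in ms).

Fit slope and intercept:
  b = (911 − 660) / (log₂ 7 − log₂ 3) = 251 / (2.8074 − 1.5850) = 205.335 ms/bit
  a = 660 − 205.335 × 1.5850 = 334.552 ms
Then RT(12) = 334.552 + 205.335 × log₂ 12 = 334.552 + 205.335 × 3.5850 ≈ 1070.670 ms.

1070.7 ms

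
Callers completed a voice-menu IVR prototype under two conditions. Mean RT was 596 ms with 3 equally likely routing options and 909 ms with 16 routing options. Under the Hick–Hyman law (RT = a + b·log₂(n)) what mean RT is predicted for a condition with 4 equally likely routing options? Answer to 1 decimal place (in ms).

649.8 ms

Solve the two-equation system in a and b:
  b = (909 − 596) / (log₂ 16 − log₂ 3) = 313 / (4 − 1.5850) = 129.605 ms/bit
  a = 596 − 129.605 × 1.5850 = 390.582 ms
Then RT(4) = 390.582 + 129.605 × log₂ 4 = 390.582 + 129.605 × 2 ≈ 649.791 ms.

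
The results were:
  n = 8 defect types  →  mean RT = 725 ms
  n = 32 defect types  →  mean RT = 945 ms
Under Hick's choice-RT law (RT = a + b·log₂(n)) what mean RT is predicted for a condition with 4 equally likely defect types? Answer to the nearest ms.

RT is linear in log₂ n, so two points fix the line:
  b = (945 − 725) / (log₂ 32 − log₂ 8) = 220 / (5 − 3) = 110 ms/bit
  a = 725 − 110 × 3 = 395 ms
Then RT(4) = 395 + 110 × log₂ 4 = 395 + 110 × 2 ≈ 615.000 ms.

615 ms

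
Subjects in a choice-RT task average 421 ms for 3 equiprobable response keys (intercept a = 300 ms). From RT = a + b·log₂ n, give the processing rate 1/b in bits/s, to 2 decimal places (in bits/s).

Choice component = 421 − 300 = 121 ms over log₂(3) = 1.5850 bits.
b = 121 / 1.5850 = 76.343 ms/bit, so 1/b = 13.099 bits/s.

13.10 bits/s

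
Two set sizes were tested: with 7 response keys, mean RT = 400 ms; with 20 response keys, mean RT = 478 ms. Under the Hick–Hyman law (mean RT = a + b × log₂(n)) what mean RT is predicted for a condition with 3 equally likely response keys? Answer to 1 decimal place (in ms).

337.0 ms

With log₂ n on the abscissa the relation is linear; from the two conditions:
  b = (478 − 400) / (log₂ 20 − log₂ 7) = 78 / (4.3219 − 2.8074) = 51.500 ms/bit
  a = 400 − 51.500 × 2.8074 = 255.422 ms
Then RT(3) = 255.422 + 51.500 × log₂ 3 = 255.422 + 51.500 × 1.5850 ≈ 337.047 ms.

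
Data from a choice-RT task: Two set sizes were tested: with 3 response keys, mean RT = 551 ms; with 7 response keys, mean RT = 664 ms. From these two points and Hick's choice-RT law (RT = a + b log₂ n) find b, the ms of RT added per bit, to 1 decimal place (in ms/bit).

Slope: b = (664 − 551) / (log₂ 7 − log₂ 3) = 113/1.2224 = 92.442 ms/bit.

92.4 ms/bit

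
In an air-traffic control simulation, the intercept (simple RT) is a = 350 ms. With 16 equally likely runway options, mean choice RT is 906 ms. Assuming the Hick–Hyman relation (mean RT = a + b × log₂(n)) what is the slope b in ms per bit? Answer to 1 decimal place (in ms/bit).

log₂(16) = 4 bits.
b = (RT − a)/log₂ n = (906 − 350) / 4 = 139.000 ms/bit.

139.0 ms/bit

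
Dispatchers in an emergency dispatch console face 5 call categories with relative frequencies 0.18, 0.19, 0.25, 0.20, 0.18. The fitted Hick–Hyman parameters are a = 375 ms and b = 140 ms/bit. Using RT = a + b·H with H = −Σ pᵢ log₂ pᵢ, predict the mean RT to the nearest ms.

H = 0.18·log₂(1/0.18) + 0.19·log₂(1/0.19) + 0.25·log₂(1/0.25) + 0.20·log₂(1/0.20) + 0.18·log₂(1/0.18) = 2.3102 bits.
RT = 375 + 140 × 2.3102 = 698.43 ms.

698 ms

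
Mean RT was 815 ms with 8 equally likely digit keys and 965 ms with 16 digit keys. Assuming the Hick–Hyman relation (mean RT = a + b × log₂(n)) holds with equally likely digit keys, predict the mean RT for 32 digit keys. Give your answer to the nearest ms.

RT is linear in log₂ n, so two points fix the line:
  b = (965 − 815) / (log₂ 16 − log₂ 8) = 150 / (4 − 3) = 150 ms/bit
  a = 815 − 150 × 3 = 365 ms
Then RT(32) = 365 + 150 × log₂ 32 = 365 + 150 × 5 ≈ 1115.000 ms.

1115 ms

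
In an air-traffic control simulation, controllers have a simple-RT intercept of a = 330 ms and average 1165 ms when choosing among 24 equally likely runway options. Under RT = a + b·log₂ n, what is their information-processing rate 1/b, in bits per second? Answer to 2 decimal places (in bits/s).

5.49 bits/s

Choice component = 1165 − 330 = 835 ms over log₂(24) = 4.5850 bits.
b = 835 / 4.5850 = 182.117 ms/bit, so 1/b = 5.491 bits/s.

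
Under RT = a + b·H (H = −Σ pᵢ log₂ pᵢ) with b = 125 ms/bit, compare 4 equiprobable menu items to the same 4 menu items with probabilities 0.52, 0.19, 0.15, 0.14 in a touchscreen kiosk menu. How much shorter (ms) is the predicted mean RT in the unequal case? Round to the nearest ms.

The RT saving is b·ΔH. Equiprobable H₀ = log₂(4) = 2.0000 bits; with the given probabilities H = 1.7535 bits.
b·(H₀ − H) = 125 × (2.0000 − 1.7535) = 30.82 ms.

31 ms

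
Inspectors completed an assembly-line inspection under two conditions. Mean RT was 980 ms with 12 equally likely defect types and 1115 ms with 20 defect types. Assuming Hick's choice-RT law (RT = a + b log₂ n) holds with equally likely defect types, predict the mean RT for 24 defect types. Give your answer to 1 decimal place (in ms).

RT is linear in log₂ n, so two points fix the line:
  b = (1115 − 980) / (log₂ 20 − log₂ 12) = 135 / (4.3219 − 3.5850) = 183.184 ms/bit
  a = 980 − 183.184 × 3.5850 = 323.294 ms
Then RT(24) = 323.294 + 183.184 × log₂ 24 = 323.294 + 183.184 × 4.5850 ≈ 1163.184 ms.

1163.2 ms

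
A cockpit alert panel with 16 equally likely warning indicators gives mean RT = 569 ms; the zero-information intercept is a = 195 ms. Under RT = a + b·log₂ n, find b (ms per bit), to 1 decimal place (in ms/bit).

16 alternatives carry log₂ 16 = 4 bits; the choice cost is 569 − 195 = 374 ms, so b = 374/4 = 93.500 ms/bit.

93.5 ms/bit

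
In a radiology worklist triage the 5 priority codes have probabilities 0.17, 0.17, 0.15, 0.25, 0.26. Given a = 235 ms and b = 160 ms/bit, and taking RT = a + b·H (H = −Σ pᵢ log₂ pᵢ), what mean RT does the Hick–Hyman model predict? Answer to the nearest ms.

H = 0.17·log₂(1/0.17) + 0.17·log₂(1/0.17) + 0.15·log₂(1/0.15) + 0.25·log₂(1/0.25) + 0.26·log₂(1/0.26) = 2.2850 bits.
RT = 235 + 160 × 2.2850 = 600.60 ms.

601 ms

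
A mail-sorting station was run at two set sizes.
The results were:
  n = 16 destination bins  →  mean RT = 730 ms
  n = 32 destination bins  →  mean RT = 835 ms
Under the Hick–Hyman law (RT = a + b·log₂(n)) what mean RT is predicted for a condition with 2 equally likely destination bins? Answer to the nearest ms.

Solve the two-equation system in a and b:
  b = (835 − 730) / (log₂ 32 − log₂ 16) = 105 / (5 − 4) = 105 ms/bit
  a = 730 − 105 × 4 = 310 ms
Then RT(2) = 310 + 105 × log₂ 2 = 310 + 105 × 1 ≈ 415.000 ms.

415 ms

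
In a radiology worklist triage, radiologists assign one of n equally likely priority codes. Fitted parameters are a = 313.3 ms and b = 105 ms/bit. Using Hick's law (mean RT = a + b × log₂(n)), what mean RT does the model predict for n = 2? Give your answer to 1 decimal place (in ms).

418.3 ms

log₂(2) = 1 bits, so RT = 313.3 + 105 × 1 ≈ 418.300 ms.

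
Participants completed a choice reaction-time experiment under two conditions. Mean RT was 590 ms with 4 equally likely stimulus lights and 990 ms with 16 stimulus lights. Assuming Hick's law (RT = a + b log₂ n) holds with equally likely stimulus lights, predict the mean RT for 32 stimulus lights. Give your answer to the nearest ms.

1190 ms

RT is linear in log₂ n, so two points fix the line:
  b = (990 − 590) / (log₂ 16 − log₂ 4) = 400 / (4 − 2) = 200 ms/bit
  a = 590 − 200 × 2 = 190 ms
Then RT(32) = 190 + 200 × log₂ 32 = 190 + 200 × 5 ≈ 1190.000 ms.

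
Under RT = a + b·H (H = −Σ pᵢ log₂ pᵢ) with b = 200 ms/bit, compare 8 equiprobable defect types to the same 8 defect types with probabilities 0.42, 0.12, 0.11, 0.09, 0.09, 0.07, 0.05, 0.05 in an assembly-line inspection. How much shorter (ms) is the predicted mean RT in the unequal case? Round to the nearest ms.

86 ms

Equiprobable entropy H₀ = log₂ 8 = 3.0000 bits.
Skewed entropy H = −Σ pᵢ log₂ pᵢ = 2.5691 bits.
ΔRT = b·(H₀ − H) = 200 × 0.4309 = 86.19 ms.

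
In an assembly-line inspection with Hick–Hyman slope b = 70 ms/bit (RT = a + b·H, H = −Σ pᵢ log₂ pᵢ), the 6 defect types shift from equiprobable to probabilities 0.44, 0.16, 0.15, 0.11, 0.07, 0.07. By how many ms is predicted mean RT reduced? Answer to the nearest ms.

24 ms

Equiprobable entropy H₀ = log₂ 6 = 2.5850 bits.
Skewed entropy H = −Σ pᵢ log₂ pᵢ = 2.2421 bits.
ΔRT = b·(H₀ − H) = 70 × 0.3429 = 24.00 ms.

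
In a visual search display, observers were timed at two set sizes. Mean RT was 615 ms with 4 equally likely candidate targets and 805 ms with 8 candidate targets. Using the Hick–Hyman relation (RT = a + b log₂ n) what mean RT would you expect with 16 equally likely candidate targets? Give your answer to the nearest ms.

995 ms

RT is linear in log₂ n, so two points fix the line:
  b = (805 − 615) / (log₂ 8 − log₂ 4) = 190 / (3 − 2) = 190 ms/bit
  a = 615 − 190 × 2 = 235 ms
Then RT(16) = 235 + 190 × log₂ 16 = 235 + 190 × 4 ≈ 995.000 ms.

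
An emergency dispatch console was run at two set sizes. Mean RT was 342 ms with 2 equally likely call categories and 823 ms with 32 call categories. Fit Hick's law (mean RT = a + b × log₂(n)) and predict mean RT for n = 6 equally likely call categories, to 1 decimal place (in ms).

532.6 ms

Solve the two-equation system in a and b:
  b = (823 − 342) / (log₂ 32 − log₂ 2) = 481 / (5 − 1) = 120.250 ms/bit
  a = 342 − 120.250 × 1 = 221.750 ms
Then RT(6) = 221.750 + 120.250 × log₂ 6 = 221.750 + 120.250 × 2.5850 ≈ 532.592 ms.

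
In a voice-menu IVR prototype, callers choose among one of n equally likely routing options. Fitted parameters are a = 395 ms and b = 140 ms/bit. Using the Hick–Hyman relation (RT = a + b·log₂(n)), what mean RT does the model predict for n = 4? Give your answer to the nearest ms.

675 ms

log₂(4) = 2 bits, so RT = 395 + 140 × 2 ≈ 675.000 ms.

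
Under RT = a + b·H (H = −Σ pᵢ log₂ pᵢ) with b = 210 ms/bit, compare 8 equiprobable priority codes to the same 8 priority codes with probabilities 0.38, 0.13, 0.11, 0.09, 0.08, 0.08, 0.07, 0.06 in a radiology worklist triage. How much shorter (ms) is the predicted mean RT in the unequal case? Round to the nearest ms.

Equiprobable entropy H₀ = log₂ 8 = 3.0000 bits.
Skewed entropy H = −Σ pᵢ log₂ pᵢ = 2.6711 bits.
ΔRT = b·(H₀ − H) = 210 × 0.3289 = 69.06 ms.

69 ms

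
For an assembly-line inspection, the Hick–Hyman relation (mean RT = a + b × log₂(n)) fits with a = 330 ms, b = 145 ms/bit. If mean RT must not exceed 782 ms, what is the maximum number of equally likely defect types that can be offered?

8

145·log₂ n ≤ 782 − 330 = 452, giving log₂ n ≤ 3.1172 and n ≤ 8.677. The largest whole number is 8.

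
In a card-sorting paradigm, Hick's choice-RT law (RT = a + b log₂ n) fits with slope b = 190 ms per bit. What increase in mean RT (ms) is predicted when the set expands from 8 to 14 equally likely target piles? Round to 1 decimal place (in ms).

ΔRT = (a + b log₂ n₂) − (a + b log₂ n₁) = b·(log₂ n₂ − log₂ n₁).
log₂(14) − log₂(8) = 3.8074 − 3 = 0.8074.
ΔRT = 190 × 0.8074 = 153.397 ms.

153.4 ms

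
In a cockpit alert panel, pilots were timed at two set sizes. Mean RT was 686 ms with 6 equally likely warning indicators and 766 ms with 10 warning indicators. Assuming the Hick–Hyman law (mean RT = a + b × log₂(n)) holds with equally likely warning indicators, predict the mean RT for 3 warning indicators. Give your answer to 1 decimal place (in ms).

577.4 ms

RT is linear in log₂ n, so two points fix the line:
  b = (766 − 686) / (log₂ 10 − log₂ 6) = 80 / (3.3219 − 2.5850) = 108.553 ms/bit
  a = 686 − 108.553 × 2.5850 = 405.394 ms
Then RT(3) = 405.394 + 108.553 × log₂ 3 = 405.394 + 108.553 × 1.5850 ≈ 577.447 ms.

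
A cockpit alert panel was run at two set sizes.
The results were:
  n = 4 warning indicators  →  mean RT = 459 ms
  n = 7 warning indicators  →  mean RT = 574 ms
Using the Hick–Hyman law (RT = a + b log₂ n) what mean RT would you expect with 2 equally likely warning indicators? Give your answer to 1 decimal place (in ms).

316.6 ms

Fit slope and intercept:
  b = (574 − 459) / (log₂ 7 − log₂ 4) = 115 / (2.8074 − 2) = 142.440 ms/bit
  a = 459 − 142.440 × 2 = 174.119 ms
Then RT(2) = 174.119 + 142.440 × log₂ 2 = 174.119 + 142.440 × 1 ≈ 316.560 ms.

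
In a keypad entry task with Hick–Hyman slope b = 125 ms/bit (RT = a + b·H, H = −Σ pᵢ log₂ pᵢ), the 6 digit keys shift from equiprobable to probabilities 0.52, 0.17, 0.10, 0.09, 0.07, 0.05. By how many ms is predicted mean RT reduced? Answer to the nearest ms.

The RT saving is b·ΔH. Equiprobable H₀ = log₂(6) = 2.5850 bits; with the given probabilities H = 2.0547 bits.
b·(H₀ − H) = 125 × (2.5850 − 2.0547) = 66.29 ms.

66 ms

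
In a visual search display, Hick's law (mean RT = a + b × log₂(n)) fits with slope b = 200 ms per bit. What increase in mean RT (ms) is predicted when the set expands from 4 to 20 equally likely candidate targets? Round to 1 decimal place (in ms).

ΔRT = (a + b log₂ n₂) − (a + b log₂ n₁) = b·(log₂ n₂ − log₂ n₁).
log₂(20) − log₂(4) = 4.3219 − 2 = 2.3219.
ΔRT = 200 × 2.3219 = 464.386 ms.

464.4 ms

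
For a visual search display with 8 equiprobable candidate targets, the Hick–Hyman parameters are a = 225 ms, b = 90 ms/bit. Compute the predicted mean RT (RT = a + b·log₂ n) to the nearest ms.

495 ms

log₂(8) = 3 bits, so RT = 225 + 90 × 3 ≈ 495.000 ms.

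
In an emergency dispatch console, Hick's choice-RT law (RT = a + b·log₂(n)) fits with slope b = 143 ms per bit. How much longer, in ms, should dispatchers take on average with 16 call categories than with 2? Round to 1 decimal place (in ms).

429.0 ms

The intercept a cancels: ΔRT = b·(log₂ n₂ − log₂ n₁) = b·log₂(n₂/n₁).
log₂(16) − log₂(2) = log₂(16/2) = log₂(8) = 3.
ΔRT = 143 × 3.0000 = 429.000 ms.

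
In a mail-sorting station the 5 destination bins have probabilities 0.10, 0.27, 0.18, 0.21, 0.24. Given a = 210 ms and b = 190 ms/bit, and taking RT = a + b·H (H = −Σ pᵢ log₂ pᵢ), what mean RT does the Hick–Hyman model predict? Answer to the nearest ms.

638 ms

H = 0.10·log₂(1/0.10) + 0.27·log₂(1/0.27) + 0.18·log₂(1/0.18) + 0.21·log₂(1/0.21) + 0.24·log₂(1/0.24) = 2.2545 bits.
RT = 210 + 190 × 2.2545 = 638.35 ms.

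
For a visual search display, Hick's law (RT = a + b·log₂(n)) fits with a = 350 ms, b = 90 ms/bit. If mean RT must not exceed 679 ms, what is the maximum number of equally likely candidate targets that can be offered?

12

Set 350 + 90·log₂ n ≤ 679 → log₂ n ≤ (679 − 350)/90 = 3.6556.
So n ≤ 2^3.6556 = 12.602; the largest integer n is 12.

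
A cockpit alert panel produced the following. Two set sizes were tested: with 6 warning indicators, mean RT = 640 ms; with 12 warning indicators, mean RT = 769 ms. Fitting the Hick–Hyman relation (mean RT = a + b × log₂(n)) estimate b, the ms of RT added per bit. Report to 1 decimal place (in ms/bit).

129.0 ms/bit

The slope on a log₂ axis is (769 − 640) / (3.5850 − 2.5850) = 129.000 ms/bit.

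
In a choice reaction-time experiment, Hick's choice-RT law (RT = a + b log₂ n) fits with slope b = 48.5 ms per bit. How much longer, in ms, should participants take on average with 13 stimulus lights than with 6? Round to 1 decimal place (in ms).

Only the slope matters, since a is common to both: ΔRT = b·log₂(n₂/n₁).
log₂(13) − log₂(6) = 3.7004 − 2.5850 = 1.1155.
ΔRT = 48.5 × 1.1155 = 54.101 ms.

54.1 ms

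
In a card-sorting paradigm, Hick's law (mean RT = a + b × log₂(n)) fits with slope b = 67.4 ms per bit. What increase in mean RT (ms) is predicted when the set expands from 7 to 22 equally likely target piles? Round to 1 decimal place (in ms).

ΔRT = (a + b log₂ n₂) − (a + b log₂ n₁) = b·(log₂ n₂ − log₂ n₁).
log₂(22) − log₂(7) = 4.4594 − 2.8074 = 1.6521.
ΔRT = 67.4 × 1.6521 = 111.350 ms.

111.3 ms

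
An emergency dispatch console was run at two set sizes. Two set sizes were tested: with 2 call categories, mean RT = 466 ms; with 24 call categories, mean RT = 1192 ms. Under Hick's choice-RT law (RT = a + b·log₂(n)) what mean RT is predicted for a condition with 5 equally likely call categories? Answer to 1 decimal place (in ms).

RT is linear in log₂ n, so two points fix the line:
  b = (1192 − 466) / (log₂ 24 − log₂ 2) = 726 / (4.5850 − 1) = 202.513 ms/bit
  a = 466 − 202.513 × 1 = 263.487 ms
Then RT(5) = 263.487 + 202.513 × log₂ 5 = 263.487 + 202.513 × 2.3219 ≈ 733.707 ms.

733.7 ms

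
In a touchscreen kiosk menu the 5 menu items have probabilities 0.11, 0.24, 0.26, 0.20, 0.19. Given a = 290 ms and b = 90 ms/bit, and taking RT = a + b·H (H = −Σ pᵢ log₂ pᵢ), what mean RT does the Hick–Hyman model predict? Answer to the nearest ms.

494 ms

H = 0.11·log₂(1/0.11) + 0.24·log₂(1/0.24) + 0.26·log₂(1/0.26) + 0.20·log₂(1/0.20) + 0.19·log₂(1/0.19) = 2.2693 bits.
RT = 290 + 90 × 2.2693 = 494.24 ms.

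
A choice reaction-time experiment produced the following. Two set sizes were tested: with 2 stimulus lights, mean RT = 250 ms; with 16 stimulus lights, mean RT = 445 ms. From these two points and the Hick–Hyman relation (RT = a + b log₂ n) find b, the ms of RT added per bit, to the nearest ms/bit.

65 ms/bit

b = (RT₂ − RT₁)/(log₂ n₂ − log₂ n₁) = (445 − 250)/(4 − 1) = 65 ms/bit.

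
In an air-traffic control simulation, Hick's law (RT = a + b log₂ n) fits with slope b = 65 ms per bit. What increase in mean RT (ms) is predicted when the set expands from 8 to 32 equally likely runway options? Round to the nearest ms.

130 ms

Only the slope matters, since a is common to both: ΔRT = b·log₂(n₂/n₁).
log₂(32) − log₂(8) = log₂(32/8) = log₂(4) = 2.
ΔRT = 65 × 2.0000 = 130.000 ms.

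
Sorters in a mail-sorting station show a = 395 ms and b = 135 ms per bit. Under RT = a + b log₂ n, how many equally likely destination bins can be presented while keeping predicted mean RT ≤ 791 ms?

Set 395 + 135·log₂ n ≤ 791 → log₂ n ≤ (791 − 395)/135 = 2.9333.
So n ≤ 2^2.9333 = 7.639; the largest integer n is 7.

7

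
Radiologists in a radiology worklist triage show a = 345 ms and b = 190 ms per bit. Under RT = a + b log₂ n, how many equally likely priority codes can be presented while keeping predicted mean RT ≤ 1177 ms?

20

190·log₂ n ≤ 1177 − 345 = 832, giving log₂ n ≤ 4.3789 and n ≤ 20.806. The largest whole number is 20.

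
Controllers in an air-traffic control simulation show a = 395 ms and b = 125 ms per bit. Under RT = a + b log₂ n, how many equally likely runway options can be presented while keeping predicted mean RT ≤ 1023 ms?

Set 395 + 125·log₂ n ≤ 1023 → log₂ n ≤ (1023 − 395)/125 = 5.0240.
So n ≤ 2^5.0240 = 32.537; the largest integer n is 32.

32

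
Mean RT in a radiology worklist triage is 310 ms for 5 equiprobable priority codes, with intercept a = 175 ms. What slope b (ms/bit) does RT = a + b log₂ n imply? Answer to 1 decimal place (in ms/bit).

log₂(5) = 2.3219 bits.
b = (RT − a)/log₂ n = (310 − 175) / 2.3219 = 58.141 ms/bit.

58.1 ms/bit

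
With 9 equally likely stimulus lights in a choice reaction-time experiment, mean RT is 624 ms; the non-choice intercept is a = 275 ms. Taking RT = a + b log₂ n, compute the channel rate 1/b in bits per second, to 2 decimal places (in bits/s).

9.08 bits/s

b = (624 − 275)/log₂ 9 = 349/3.1699 = 110.097 ms per bit = 0.11010 s/bit; the reciprocal is 9.083 bits/s.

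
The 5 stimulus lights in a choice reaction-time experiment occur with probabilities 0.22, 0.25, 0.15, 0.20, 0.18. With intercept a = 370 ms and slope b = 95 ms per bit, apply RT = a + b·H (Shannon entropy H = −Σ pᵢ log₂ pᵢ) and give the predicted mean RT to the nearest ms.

589 ms

H = 0.22·log₂(1/0.22) + 0.25·log₂(1/0.25) + 0.15·log₂(1/0.15) + 0.20·log₂(1/0.20) + 0.18·log₂(1/0.18) = 2.3008 bits.
RT = 370 + 95 × 2.3008 = 588.58 ms.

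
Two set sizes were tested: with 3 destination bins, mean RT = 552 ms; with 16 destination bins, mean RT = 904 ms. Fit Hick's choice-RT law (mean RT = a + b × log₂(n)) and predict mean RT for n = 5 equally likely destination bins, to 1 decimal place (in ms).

With log₂ n on the abscissa the relation is linear; from the two conditions:
  b = (904 − 552) / (log₂ 16 − log₂ 3) = 352 / (4 − 1.5850) = 145.753 ms/bit
  a = 552 − 145.753 × 1.5850 = 320.986 ms
Then RT(5) = 320.986 + 145.753 × log₂ 5 = 320.986 + 145.753 × 2.3219 ≈ 659.415 ms.

659.4 ms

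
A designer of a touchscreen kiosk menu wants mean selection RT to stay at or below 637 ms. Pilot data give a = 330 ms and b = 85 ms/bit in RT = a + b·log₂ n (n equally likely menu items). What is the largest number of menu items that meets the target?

Information budget: (637 − 330)/85 = 3.6118 bits, so n ≤ 2^3.6118 = 12.225 → at most 12.

12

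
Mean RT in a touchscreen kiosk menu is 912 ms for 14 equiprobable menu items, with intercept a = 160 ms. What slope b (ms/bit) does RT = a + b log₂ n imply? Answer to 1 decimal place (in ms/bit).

197.5 ms/bit

log₂(14) = 3.8074 bits.
b = (RT − a)/log₂ n = (912 − 160) / 3.8074 = 197.512 ms/bit.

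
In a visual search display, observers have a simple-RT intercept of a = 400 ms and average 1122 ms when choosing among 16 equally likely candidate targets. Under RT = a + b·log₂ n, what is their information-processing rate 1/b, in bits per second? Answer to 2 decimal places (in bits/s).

Choice component = 1122 − 400 = 722 ms over log₂(16) = 4 bits.
b = 722 / 4 = 180.500 ms/bit, so 1/b = 5.540 bits/s.

5.54 bits/s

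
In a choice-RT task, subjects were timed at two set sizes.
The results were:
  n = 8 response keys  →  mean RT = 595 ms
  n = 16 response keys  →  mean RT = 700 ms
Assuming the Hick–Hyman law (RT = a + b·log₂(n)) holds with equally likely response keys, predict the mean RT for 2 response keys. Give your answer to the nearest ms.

Solve the two-equation system in a and b:
  b = (700 − 595) / (log₂ 16 − log₂ 8) = 105 / (4 − 3) = 105 ms/bit
  a = 595 − 105 × 3 = 280 ms
Then RT(2) = 280 + 105 × log₂ 2 = 280 + 105 × 1 ≈ 385.000 ms.

385 ms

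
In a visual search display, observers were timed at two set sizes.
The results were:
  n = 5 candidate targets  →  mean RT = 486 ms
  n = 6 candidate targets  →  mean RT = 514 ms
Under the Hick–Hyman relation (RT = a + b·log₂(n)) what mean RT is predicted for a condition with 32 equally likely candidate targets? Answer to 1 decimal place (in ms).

Fit slope and intercept:
  b = (514 − 486) / (log₂ 6 − log₂ 5) = 28 / (2.5850 − 2.3219) = 106.450 ms/bit
  a = 486 − 106.450 × 2.3219 = 238.831 ms
Then RT(32) = 238.831 + 106.450 × log₂ 32 = 238.831 + 106.450 × 5 ≈ 771.081 ms.

771.1 ms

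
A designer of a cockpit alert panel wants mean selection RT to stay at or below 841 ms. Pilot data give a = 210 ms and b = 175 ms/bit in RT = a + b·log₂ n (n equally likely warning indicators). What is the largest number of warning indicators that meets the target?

12

Information budget: (841 − 210)/175 = 3.6057 bits, so n ≤ 2^3.6057 = 12.174 → at most 12.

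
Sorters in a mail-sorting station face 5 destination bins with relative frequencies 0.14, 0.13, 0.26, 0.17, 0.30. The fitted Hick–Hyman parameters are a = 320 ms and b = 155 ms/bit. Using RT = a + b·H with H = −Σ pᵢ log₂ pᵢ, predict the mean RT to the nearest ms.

Entropy contributions −pᵢ log₂ pᵢ: 0.3971, 0.3826, 0.5053, 0.4346, 0.5211; sum H = 2.2407 bits.
RT = a + bH = 320 + 155·2.2407 = 667.31 ms.

667 ms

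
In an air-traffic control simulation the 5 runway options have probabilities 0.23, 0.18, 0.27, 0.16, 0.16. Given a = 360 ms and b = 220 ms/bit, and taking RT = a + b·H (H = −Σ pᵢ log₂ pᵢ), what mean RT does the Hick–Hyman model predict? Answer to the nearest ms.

H = 0.23·log₂(1/0.23) + 0.18·log₂(1/0.18) + 0.27·log₂(1/0.27) + 0.16·log₂(1/0.16) + 0.16·log₂(1/0.16) = 2.2890 bits.
RT = 360 + 220 × 2.2890 = 863.59 ms.

864 ms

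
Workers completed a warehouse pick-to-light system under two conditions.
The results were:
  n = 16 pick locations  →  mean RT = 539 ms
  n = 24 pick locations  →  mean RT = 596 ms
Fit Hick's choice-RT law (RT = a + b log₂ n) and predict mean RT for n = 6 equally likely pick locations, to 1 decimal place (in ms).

401.1 ms

Fit slope and intercept:
  b = (596 − 539) / (log₂ 24 − log₂ 16) = 57 / (4.5850 − 4) = 97.442 ms/bit
  a = 539 − 97.442 × 4 = 149.231 ms
Then RT(6) = 149.231 + 97.442 × log₂ 6 = 149.231 + 97.442 × 2.5850 ≈ 401.116 ms.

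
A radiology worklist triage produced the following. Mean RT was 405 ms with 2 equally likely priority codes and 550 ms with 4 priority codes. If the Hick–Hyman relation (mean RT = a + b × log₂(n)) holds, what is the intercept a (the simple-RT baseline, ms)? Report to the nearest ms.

The slope on a log₂ axis is (550 − 405) / (2 − 1) = 145 ms/bit.
Intercept: a = 405 − 145·log₂(2) = 260.000 ms.

260 ms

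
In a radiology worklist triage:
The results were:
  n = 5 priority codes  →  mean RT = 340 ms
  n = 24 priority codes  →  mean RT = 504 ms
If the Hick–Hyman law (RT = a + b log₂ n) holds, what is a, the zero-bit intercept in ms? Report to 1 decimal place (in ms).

b = (RT₂ − RT₁)/(log₂ n₂ − log₂ n₁) = (504 − 340)/(4.5850 − 2.3219) = 72.469 ms/bit.
a = RT₁ − b·log₂ n₁ = 340 − 72.469 × 2.3219 = 171.732 ms.

171.7 ms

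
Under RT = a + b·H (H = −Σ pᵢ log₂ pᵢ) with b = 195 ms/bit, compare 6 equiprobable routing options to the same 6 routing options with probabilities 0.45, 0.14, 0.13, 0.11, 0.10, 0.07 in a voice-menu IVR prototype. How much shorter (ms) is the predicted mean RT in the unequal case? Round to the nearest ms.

Equiprobable entropy H₀ = log₂ 6 = 2.5850 bits.
Skewed entropy H = −Σ pᵢ log₂ pᵢ = 2.2492 bits.
ΔRT = b·(H₀ − H) = 195 × 0.3358 = 65.48 ms.

65 ms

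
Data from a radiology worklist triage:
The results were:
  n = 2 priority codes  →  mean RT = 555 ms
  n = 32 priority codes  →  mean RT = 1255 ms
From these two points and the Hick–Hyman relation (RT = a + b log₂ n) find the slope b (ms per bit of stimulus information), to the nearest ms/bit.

175 ms/bit

b = (RT₂ − RT₁)/(log₂ n₂ − log₂ n₁) = (1255 − 555)/(5 − 1) = 175 ms/bit.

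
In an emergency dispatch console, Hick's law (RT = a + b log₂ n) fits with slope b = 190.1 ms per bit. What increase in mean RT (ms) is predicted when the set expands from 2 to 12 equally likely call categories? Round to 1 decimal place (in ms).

ΔRT = (a + b log₂ n₂) − (a + b log₂ n₁) = b·(log₂ n₂ − log₂ n₁).
log₂(12) − log₂(2) = 3.5850 − 1 = 2.5850.
ΔRT = 190.1 × 2.5850 = 491.401 ms.

491.4 ms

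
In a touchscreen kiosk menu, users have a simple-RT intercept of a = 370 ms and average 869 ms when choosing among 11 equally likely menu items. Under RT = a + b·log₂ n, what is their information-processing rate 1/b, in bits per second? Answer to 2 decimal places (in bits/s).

b = (869 − 370)/log₂ 11 = 499/3.4594 = 144.243 ms per bit = 0.14424 s/bit; the reciprocal is 6.933 bits/s.

6.93 bits/s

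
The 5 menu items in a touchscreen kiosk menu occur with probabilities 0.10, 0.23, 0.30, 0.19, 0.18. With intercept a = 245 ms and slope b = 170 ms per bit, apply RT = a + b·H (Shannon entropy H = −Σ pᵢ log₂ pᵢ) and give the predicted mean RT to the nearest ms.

626 ms

Entropy contributions −pᵢ log₂ pᵢ: 0.3322, 0.4877, 0.5211, 0.4552, 0.4453; sum H = 2.2415 bits.
RT = a + bH = 245 + 170·2.2415 = 626.05 ms.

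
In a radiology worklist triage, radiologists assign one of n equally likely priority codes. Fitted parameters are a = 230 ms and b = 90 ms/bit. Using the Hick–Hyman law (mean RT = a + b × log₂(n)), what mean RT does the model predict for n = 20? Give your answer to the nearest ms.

log₂(20) = 4.3219 bits, so RT = 230 + 90 × 4.3219 ≈ 618.974 ms.

619 ms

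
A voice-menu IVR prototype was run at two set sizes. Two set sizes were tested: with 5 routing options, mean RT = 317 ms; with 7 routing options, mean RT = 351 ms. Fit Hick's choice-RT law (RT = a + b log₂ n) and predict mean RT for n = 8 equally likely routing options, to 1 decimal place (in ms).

Fit slope and intercept:
  b = (351 − 317) / (log₂ 7 − log₂ 5) = 34 / (2.8074 − 2.3219) = 70.041 ms/bit
  a = 317 − 70.041 × 2.3219 = 154.369 ms
Then RT(8) = 154.369 + 70.041 × log₂ 8 = 154.369 + 70.041 × 3 ≈ 364.493 ms.

364.5 ms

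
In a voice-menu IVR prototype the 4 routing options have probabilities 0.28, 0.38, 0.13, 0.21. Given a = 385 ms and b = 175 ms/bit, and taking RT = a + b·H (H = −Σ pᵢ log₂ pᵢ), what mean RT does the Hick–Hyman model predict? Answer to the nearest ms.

Entropy contributions −pᵢ log₂ pᵢ: 0.5142, 0.5305, 0.3826, 0.4728; sum H = 1.9001 bits.
RT = a + bH = 385 + 175·1.9001 = 717.52 ms.

718 ms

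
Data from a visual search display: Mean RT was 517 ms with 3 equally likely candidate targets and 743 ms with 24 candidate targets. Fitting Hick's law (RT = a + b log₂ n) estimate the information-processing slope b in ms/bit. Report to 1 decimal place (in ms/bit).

Slope: b = (743 − 517) / (log₂ 24 − log₂ 3) = 226/3.0000 = 75.333 ms/bit.

75.3 ms/bit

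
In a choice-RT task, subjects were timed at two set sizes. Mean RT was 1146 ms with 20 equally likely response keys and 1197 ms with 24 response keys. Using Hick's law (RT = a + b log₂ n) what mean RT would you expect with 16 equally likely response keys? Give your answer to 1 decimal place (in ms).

1083.6 ms

With log₂ n on the abscissa the relation is linear; from the two conditions:
  b = (1197 − 1146) / (log₂ 24 − log₂ 20) = 51 / (4.5850 − 4.3219) = 193.891 ms/bit
  a = 1146 − 193.891 × 4.3219 = 308.017 ms
Then RT(16) = 308.017 + 193.891 × log₂ 16 = 308.017 + 193.891 × 4 ≈ 1083.581 ms.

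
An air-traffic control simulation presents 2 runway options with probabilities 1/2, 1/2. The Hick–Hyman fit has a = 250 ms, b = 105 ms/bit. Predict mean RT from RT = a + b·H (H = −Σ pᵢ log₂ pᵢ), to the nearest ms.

H = −Σ pᵢ log₂ pᵢ = 0.5·1 + 0.5·1 = 1.000 bits.
RT = 250 + 105 × 1.000 = 355.00 ms.

355 ms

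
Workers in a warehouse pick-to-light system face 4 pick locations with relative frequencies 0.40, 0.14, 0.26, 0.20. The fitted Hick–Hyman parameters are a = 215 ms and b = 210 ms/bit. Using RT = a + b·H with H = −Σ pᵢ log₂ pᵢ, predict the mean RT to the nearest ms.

613 ms

H = 0.40·log₂(1/0.40) + 0.14·log₂(1/0.14) + 0.26·log₂(1/0.26) + 0.20·log₂(1/0.20) = 1.8956 bits.
RT = 215 + 210 × 1.8956 = 613.07 ms.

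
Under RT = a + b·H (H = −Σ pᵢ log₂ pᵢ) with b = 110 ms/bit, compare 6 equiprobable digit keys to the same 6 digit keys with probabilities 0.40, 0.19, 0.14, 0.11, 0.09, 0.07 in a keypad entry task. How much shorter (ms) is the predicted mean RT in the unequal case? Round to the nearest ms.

30 ms

Equiprobable entropy H₀ = log₂ 6 = 2.5850 bits.
Skewed entropy H = −Σ pᵢ log₂ pᵢ = 2.3126 bits.
ΔRT = b·(H₀ − H) = 110 × 0.2724 = 29.96 ms.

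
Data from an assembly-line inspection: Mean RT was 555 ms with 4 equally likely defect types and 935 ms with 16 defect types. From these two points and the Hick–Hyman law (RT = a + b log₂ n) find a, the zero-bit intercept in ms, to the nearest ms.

175 ms

Slope: b = (935 − 555) / (log₂ 16 − log₂ 4) = 380/2.0000 = 190 ms/bit.
Intercept: a = 555 − 190·log₂(4) = 175.000 ms.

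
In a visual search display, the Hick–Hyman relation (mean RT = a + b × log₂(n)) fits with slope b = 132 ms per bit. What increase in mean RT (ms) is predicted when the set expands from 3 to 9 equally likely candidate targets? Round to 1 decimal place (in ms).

ΔRT = (a + b log₂ n₂) − (a + b log₂ n₁) = b·(log₂ n₂ − log₂ n₁).
log₂(9) − log₂(3) = 3.1699 − 1.5850 = 1.5850.
ΔRT = 132 × 1.5850 = 209.215 ms.

209.2 ms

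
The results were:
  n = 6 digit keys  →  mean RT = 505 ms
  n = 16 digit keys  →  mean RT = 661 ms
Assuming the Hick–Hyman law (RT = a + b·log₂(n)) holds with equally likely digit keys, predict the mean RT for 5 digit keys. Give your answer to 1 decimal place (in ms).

476.0 ms

RT is linear in log₂ n, so two points fix the line:
  b = (661 − 505) / (log₂ 16 − log₂ 6) = 156 / (4 − 2.5850) = 110.244 ms/bit
  a = 505 − 110.244 × 2.5850 = 220.022 ms
Then RT(5) = 220.022 + 110.244 × log₂ 5 = 220.022 + 110.244 × 2.3219 ≈ 476.002 ms.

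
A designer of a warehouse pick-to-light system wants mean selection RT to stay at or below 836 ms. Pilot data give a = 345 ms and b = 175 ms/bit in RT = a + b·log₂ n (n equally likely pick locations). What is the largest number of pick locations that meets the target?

6

Set 345 + 175·log₂ n ≤ 836 → log₂ n ≤ (836 − 345)/175 = 2.8057.
So n ≤ 2^2.8057 = 6.992; the largest integer n is 6.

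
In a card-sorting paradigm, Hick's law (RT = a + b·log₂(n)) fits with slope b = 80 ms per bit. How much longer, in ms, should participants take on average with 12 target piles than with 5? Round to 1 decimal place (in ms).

101.0 ms

Only the slope matters, since a is common to both: ΔRT = b·log₂(n₂/n₁).
log₂(12) − log₂(5) = 3.5850 − 2.3219 = 1.2630.
ΔRT = 80 × 1.2630 = 101.043 ms.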